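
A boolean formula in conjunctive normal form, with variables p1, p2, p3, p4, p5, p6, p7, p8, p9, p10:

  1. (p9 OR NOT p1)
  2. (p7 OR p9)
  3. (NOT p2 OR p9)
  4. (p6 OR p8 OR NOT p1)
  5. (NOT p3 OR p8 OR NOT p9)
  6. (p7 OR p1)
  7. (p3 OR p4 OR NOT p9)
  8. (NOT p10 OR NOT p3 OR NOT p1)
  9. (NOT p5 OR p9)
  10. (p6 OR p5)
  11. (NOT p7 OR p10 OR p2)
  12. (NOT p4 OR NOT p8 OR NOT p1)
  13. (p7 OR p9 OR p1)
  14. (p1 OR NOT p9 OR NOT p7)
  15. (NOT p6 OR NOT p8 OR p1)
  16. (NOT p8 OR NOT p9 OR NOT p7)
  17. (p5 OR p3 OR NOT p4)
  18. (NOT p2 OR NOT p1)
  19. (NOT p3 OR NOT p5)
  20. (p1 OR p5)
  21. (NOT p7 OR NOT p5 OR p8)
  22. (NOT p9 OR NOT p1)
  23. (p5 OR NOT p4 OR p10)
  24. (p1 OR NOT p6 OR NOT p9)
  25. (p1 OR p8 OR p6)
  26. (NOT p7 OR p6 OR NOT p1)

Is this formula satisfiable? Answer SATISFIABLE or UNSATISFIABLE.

UNSATISFIABLE

p1 = True:
  propagation gives p9=True; an empty clause results — contradiction.
p1 = False:
  propagation gives p7=True, p9=False, p2=False, p5=False; an empty clause results — contradiction.
Every branch closes, so no satisfying assignment exists.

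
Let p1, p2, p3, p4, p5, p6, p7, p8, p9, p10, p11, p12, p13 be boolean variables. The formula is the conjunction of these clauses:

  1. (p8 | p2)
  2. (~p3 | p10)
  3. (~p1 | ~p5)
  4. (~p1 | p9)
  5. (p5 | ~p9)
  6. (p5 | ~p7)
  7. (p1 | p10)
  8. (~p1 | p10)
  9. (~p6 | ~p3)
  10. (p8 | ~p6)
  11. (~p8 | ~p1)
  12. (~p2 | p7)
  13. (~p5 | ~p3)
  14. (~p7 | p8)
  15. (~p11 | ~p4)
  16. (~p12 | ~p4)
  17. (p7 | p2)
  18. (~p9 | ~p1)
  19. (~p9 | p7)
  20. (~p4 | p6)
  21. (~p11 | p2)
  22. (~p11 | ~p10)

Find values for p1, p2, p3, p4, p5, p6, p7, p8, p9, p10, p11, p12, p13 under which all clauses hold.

Pure literal: p3 appears only negated; assign p3 = False.
Pure literal: p4 appears only negated; assign p4 = False.
Set p1 = False and propagate.
  then p10 is forced to True.
  then p11 is forced to False.
Branch on p2: take p2 = True.
  then p7 is forced to True.
  then p5 is forced to True.
  then p8 is forced to True.
p6, p9, p12, p13 are now unconstrained; take p6 = False, p9 = True, p12 = False, p13 = False.
Every clause has at least one true literal under this assignment.
Check each clause:
  1. (p8 | p2) — p8 is true.
  2. (~p3 | p10) — p10 is true.
  3. (~p1 | ~p5) — ~p1 is true.
  4. (~p1 | p9) — p9 is true.
  5. (~p9 | p5) — p5 is true.
  6. (p5 | ~p7) — p5 is true.
  7. (p1 | p10) — p10 is true.
  8. (~p1 | p10) — p10 is true.
  9. (~p3 | ~p6) — ~p6 is true.
  10. (p8 | ~p6) — p8 is true.
  11. (~p8 | ~p1) — ~p1 is true.
  12. (~p2 | p7) — p7 is true.
  13. (~p3 | ~p5) — ~p3 is true.
  14. (p8 | ~p7) — p8 is true.
  15. (~p11 | ~p4) — ~p4 is true.
  16. (~p12 | ~p4) — ~p4 is true.
  17. (p2 | p7) — p2 is true.
  18. (~p1 | ~p9) — ~p1 is true.
  19. (p7 | ~p9) — p7 is true.
  20. (~p4 | p6) — ~p4 is true.
  21. (p2 | ~p11) — p2 is true.
  22. (~p11 | ~p10) — ~p11 is true.

p1=F, p2=T, p3=F, p4=F, p5=T, p6=F, p7=T, p8=T, p9=T, p10=T, p11=F, p12=F, p13=F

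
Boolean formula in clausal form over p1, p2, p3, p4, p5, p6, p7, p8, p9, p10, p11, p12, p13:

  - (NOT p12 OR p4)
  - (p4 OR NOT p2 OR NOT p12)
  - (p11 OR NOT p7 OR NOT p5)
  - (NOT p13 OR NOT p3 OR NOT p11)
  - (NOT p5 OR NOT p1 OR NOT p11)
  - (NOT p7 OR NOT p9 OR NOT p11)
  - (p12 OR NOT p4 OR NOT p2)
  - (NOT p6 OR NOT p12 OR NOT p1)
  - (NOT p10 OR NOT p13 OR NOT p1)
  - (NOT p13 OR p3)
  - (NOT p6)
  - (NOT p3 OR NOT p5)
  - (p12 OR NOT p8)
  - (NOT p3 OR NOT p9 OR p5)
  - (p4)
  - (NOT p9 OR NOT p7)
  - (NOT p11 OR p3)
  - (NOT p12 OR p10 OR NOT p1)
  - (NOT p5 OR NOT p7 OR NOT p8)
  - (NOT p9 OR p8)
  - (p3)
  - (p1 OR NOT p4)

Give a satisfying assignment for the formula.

p1=T, p2=F, p3=T, p4=T, p5=F, p6=F, p7=T, p8=F, p9=F, p10=T, p11=T, p12=F, p13=F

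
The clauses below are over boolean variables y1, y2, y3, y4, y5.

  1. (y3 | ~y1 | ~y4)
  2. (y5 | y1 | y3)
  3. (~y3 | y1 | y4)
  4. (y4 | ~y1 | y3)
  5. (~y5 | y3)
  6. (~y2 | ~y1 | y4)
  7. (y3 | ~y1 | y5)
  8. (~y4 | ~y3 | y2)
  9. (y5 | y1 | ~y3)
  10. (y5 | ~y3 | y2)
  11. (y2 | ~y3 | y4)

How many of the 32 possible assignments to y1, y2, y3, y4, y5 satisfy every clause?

3

Satisfying assignments:
  y1=0 y2=1 y3=1 y4=1 y5=1
  y1=1 y2=1 y3=1 y4=1 y5=0
  y1=1 y2=1 y3=1 y4=1 y5=1
Count: 3.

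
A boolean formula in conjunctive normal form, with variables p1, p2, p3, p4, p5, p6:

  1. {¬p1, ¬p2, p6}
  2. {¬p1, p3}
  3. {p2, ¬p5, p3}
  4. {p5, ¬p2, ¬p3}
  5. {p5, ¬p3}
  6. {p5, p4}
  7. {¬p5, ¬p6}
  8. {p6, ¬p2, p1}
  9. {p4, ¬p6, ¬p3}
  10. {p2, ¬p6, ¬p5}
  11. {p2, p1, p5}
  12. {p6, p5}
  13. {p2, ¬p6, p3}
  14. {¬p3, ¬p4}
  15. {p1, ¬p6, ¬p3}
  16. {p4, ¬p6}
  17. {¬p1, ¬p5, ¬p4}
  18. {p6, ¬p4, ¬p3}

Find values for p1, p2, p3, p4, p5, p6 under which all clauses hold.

p1=T, p2=F, p3=T, p4=F, p5=T, p6=F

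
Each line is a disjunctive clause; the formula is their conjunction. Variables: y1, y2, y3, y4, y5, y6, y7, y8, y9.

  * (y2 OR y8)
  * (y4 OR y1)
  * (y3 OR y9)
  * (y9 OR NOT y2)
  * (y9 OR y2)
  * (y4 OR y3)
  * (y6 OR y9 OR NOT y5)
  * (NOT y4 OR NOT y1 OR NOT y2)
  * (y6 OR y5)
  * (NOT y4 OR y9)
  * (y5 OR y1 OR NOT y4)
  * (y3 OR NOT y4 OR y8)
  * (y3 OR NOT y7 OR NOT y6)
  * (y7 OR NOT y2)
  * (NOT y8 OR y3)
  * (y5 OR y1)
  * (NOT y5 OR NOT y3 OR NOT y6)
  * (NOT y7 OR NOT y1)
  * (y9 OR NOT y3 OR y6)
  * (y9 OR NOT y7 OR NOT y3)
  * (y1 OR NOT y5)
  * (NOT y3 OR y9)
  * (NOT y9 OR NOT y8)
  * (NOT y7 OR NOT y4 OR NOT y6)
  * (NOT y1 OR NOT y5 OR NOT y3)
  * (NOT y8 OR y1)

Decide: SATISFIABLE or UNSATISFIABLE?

UNSATISFIABLE

y3 = True:
  propagation gives y9=True, y8=False, y2=True, y7=True; an empty clause results — contradiction.
y3 = False:
  propagation gives y9=True, y4=True, y8=True; an empty clause results — contradiction.
Every branch closes, so no satisfying assignment exists.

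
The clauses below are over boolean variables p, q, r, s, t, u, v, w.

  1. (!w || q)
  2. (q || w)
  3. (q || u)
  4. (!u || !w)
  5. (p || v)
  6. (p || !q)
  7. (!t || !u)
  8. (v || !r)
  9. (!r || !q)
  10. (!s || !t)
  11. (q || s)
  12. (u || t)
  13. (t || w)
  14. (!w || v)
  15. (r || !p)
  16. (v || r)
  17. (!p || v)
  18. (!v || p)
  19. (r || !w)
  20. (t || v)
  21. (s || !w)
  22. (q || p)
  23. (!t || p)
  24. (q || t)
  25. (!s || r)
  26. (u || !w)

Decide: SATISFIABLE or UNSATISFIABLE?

UNSATISFIABLE

q = True:
  propagation gives p=True, r=False; an empty clause results — contradiction.
q = False:
  propagation gives w=False; an empty clause results — contradiction.
Every branch closes, so no satisfying assignment exists.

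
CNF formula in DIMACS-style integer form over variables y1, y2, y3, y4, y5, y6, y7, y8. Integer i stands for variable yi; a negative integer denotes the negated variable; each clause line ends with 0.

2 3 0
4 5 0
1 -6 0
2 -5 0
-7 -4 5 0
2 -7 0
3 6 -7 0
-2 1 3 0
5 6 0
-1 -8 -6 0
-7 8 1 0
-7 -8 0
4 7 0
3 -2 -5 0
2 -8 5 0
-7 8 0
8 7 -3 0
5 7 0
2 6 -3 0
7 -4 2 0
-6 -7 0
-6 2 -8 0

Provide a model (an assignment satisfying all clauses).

y1=False, y2=True, y3=True, y4=True, y5=True, y6=False, y7=False, y8=True

Branch on y1: take y1 = False.
  then y6 is forced to False.
  then y5 is forced to True.
  then y2 is forced to True.
  then y3 is forced to True.
Try y4 = True.
Set y7 = False and propagate.
  then y8 is forced to True.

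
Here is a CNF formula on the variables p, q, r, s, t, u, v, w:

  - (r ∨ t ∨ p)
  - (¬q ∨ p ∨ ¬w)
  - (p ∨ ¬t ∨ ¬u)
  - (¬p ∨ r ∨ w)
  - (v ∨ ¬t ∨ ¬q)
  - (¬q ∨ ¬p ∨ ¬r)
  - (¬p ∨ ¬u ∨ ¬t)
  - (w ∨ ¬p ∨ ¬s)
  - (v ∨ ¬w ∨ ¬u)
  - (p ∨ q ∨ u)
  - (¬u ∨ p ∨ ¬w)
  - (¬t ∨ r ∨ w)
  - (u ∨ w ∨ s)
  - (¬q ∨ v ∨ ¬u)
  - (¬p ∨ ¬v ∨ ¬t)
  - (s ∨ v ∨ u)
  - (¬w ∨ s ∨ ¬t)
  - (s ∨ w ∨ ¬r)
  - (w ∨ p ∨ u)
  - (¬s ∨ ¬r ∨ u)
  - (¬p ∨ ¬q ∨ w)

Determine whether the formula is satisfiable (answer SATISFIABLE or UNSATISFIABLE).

Try p = True.
Set q = True and propagate.
  then r is forced to False.
  then w is forced to True.
For the remaining variables, s = True, t = False, u = False, v = False works.
So p=True  q=True  r=False  s=True  t=False  u=False  v=False  w=True is a satisfying assignment.

SATISFIABLE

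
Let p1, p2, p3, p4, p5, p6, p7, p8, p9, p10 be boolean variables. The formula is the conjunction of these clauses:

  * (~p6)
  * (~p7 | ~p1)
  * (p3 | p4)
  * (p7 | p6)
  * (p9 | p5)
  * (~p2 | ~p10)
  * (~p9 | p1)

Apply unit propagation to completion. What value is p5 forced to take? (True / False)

(~p6) is a unit clause: p6 = False.
(p7 | p6): since p6 = False, the clause reduces to (p7). p7 = True.
(~p1 | ~p7) with p7 = True leaves only ~p1, so p1 = False.
From (p1 | ~p9) and p1 = False: p9 = False.
(p9 | p5) with p9 = False leaves only p5, so p5 = True.

True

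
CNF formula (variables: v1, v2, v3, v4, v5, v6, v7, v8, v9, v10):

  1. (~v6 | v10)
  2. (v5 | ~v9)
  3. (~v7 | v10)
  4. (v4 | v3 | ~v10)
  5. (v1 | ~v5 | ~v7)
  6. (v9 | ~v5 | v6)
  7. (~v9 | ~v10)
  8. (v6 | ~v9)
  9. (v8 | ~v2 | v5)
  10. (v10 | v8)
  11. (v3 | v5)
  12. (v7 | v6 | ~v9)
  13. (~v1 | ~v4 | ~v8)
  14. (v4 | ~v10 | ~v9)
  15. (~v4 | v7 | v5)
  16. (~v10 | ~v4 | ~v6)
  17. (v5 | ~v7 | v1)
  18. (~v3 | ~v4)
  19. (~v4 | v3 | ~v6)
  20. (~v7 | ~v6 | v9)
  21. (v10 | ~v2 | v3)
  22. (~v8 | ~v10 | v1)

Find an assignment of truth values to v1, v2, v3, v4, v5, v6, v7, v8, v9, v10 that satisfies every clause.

v1 = 0  v2 = 0  v3 = 1  v4 = 0  v5 = 1  v6 = 1  v7 = 0  v8 = 0  v9 = 0  v10 = 1

v2 occurs only negated in the remaining clauses — set v2 = False.
Try v1 = False.
Branch on v3: take v3 = True.
  then v4 is forced to False.
Branch on v5: take v5 = True.
  then v7 is forced to False.
The remaining clauses are satisfied by v6 = True, v8 = False, v9 = False, v10 = True.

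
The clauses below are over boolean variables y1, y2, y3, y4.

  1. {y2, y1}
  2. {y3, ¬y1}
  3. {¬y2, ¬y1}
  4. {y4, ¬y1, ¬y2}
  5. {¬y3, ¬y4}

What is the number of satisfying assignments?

4

The models are:
  y1=F y2=T y3=F y4=F
  y1=F y2=T y3=F y4=T
  y1=F y2=T y3=T y4=F
  y1=T y2=F y3=T y4=F
Count: 4.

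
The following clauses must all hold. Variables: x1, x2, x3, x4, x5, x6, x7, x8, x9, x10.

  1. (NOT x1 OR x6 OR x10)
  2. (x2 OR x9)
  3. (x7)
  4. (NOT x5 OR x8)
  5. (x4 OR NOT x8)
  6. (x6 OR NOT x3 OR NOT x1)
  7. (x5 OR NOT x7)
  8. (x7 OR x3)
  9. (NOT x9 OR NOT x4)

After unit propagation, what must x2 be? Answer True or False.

(x7) stands alone — x7 = True.
From (NOT x7 OR x5) and x7 = True: x5 = True.
(NOT x5 OR x8) with x5 = True leaves only x8, so x8 = True.
In (x4 OR NOT x8), NOT x8 is now false; x4 must hold, so x4 = True.
In (NOT x4 OR NOT x9), NOT x4 is now false; NOT x9 must hold, so x9 = False.
(x9 OR x2) with x9 = False leaves only x2, so x2 = True.

True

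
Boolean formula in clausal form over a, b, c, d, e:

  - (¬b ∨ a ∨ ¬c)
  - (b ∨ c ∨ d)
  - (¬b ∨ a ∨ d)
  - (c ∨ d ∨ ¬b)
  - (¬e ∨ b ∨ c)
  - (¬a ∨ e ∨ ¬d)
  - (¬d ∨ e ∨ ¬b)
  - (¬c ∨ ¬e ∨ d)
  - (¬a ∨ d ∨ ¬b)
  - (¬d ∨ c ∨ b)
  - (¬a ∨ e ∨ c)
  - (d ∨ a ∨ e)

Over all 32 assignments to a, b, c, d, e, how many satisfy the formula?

7

The models are:
  a=F b=F c=T d=T e=F
  a=F b=F c=T d=T e=T
  a=F b=T c=F d=T e=T
  a=T b=F c=T d=F e=F
  a=T b=F c=T d=T e=T
  a=T b=T c=F d=T e=T
  a=T b=T c=T d=T e=T
Count: 7.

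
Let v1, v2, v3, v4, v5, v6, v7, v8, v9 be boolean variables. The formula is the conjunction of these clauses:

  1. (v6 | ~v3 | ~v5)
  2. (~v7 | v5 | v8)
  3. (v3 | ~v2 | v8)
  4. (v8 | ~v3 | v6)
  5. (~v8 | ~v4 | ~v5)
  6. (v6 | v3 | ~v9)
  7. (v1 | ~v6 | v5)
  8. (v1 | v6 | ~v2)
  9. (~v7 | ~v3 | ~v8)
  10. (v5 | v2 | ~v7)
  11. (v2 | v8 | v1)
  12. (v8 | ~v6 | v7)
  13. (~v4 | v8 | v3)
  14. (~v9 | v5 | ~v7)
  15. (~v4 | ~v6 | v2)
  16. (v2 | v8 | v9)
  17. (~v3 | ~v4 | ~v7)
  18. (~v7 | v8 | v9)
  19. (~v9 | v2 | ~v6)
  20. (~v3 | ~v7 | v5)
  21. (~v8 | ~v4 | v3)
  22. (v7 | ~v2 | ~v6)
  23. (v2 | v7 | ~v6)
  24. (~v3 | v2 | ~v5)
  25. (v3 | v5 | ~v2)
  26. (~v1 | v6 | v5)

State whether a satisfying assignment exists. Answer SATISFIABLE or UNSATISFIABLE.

SATISFIABLE

v4 occurs only negated in the remaining clauses — set v4 = False.
Set v1 = True and propagate.
Try v2 = True.
For the remaining variables, v3 = False, v5 = True, v6 = False, v7 = False, v8 = True, v9 = False works.
So v1=T, v2=T, v3=F, v4=F, v5=T, v6=F, v7=F, v8=T, v9=F is a satisfying assignment.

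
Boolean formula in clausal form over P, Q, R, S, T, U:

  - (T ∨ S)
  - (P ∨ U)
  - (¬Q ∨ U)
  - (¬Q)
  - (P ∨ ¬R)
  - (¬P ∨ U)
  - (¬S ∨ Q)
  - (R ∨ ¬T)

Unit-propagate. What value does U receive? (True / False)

(¬Q) is a unit clause: Q = False.
(¬S ∨ Q) with Q = False leaves only ¬S, so S = False.
(T ∨ S) with S = False leaves only T, so T = True.
From (R ∨ ¬T) and T = True: R = True.
In (P ∨ ¬R), ¬R is now false; P must hold, so P = True.
In (U ∨ ¬P), ¬P is now false; U must hold, so U = True.

True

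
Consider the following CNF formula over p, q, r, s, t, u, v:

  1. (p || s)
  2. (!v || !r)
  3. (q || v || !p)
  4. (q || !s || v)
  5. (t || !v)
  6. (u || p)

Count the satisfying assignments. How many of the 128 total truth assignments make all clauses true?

30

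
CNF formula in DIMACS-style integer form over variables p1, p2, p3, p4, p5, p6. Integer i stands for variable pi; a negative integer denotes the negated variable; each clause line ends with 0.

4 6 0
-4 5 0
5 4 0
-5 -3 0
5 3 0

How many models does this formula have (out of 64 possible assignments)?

12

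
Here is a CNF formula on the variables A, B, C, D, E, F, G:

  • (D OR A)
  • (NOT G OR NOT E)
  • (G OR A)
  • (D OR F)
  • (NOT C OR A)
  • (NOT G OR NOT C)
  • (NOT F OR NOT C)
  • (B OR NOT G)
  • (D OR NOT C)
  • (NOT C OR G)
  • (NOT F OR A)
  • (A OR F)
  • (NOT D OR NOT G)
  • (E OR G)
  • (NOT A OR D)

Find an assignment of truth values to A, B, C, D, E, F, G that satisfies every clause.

Pure literal: C appears only negated; assign C = False.
Try A = True.
  then D is forced to True.
  then G is forced to False.
  then E is forced to True.
B, F are now unconstrained; take B = False, F = True.

A=1, B=0, C=0, D=1, E=1, F=1, G=0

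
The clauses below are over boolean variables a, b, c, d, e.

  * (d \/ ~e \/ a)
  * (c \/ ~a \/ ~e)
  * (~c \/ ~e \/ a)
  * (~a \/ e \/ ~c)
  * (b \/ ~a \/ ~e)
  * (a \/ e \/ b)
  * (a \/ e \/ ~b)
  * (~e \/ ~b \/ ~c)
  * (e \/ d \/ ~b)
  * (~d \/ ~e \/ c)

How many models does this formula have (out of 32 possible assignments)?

3

The models are:
  a=1 b=0 c=0 d=0 e=0
  a=1 b=0 c=0 d=1 e=0
  a=1 b=1 c=0 d=1 e=0
That's 3 in total.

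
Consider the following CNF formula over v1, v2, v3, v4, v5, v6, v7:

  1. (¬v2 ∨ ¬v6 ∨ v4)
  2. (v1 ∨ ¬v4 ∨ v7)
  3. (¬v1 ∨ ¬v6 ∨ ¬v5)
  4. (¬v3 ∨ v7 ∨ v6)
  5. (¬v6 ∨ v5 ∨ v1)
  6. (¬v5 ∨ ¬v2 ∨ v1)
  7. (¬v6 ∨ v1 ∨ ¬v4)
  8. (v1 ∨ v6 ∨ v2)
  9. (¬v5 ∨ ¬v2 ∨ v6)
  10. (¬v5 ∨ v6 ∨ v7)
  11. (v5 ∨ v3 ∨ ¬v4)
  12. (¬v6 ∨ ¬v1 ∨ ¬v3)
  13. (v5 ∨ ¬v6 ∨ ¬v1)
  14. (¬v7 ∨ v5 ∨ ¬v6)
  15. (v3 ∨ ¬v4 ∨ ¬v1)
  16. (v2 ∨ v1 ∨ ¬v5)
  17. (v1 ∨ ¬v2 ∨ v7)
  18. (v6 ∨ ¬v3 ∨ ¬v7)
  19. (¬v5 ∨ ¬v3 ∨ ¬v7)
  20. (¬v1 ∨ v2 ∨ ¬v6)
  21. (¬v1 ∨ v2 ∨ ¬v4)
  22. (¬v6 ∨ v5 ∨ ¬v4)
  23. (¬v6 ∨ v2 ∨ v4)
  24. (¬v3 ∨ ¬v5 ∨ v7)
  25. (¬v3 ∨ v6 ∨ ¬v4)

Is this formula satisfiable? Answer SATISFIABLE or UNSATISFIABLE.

SATISFIABLE

Branch on v1: take v1 = True.
Branch on v2: take v2 = False.
  then v6 is forced to False.
  then v4 is forced to False.
The remaining clauses are satisfied by v3 = False, v5 = True, v7 = True.
So v1=True  v2=False  v3=False  v4=False  v5=True  v6=False  v7=True is a satisfying assignment.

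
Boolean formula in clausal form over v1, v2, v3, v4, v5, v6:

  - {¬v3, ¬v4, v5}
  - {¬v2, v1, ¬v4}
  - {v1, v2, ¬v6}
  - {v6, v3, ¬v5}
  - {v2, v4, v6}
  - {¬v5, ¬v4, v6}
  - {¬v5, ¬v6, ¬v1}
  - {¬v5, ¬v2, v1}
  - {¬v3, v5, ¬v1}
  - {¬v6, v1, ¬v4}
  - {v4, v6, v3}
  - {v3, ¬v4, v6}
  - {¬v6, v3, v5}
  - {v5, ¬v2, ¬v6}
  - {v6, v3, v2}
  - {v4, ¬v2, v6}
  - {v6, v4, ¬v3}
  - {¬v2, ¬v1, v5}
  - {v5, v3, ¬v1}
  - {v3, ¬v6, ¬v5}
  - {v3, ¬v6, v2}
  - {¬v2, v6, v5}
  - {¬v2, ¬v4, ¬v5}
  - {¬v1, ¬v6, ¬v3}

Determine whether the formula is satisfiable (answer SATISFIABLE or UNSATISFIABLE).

v6 = True:
  v5 = True:
    propagation gives v1=False, v2=True; an empty clause results — contradiction.
  v5 = False:
    propagation gives v3=True, v4=False, v1=False, v2=True; an empty clause results — contradiction.
v6 = False:
  v4 = True:
    propagation gives v5=False, v3=False; an empty clause results — contradiction.
  v4 = False:
    propagation gives v2=True; an empty clause results — contradiction.
Every branch closes, so no satisfying assignment exists.

UNSATISFIABLE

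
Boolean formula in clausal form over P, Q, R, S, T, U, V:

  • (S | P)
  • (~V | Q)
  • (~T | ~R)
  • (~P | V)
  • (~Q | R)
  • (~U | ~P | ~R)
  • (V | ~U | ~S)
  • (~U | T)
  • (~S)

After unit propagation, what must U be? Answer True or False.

False

(~S) is a unit clause: S = False.
In (S | P), S is now false; P must hold, so P = True.
(~P | V): since P = True, the clause reduces to (V). V = True.
(~V | Q): since V = True, the clause reduces to (Q). Q = True.
In (R | ~Q), ~Q is now false; R must hold, so R = True.
In (~R | ~T), ~R is now false; ~T must hold, so T = False.
From (~R | ~U | ~P) and R = True, P = True: U = False.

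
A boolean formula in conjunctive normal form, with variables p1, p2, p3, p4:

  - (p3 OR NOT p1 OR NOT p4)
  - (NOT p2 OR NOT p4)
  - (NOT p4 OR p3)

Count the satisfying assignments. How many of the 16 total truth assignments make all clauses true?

10

Split on p4, then p3.
  p4=1, p3=1: remaining (p1,p2) ∈ {(0,0); (1,0)} — 2.
  p4=1, p3=0: a clause becomes empty — 0.
  p4=0, p3=1: remaining (p1,p2) ∈ {(0,0); (0,1); (1,0); (1,1)} — 4.
  p4=0, p3=0: remaining (p1,p2) ∈ {(0,0); (0,1); (1,0); (1,1)} — 4.
Total: 2 + 0 + 4 + 4 = 10.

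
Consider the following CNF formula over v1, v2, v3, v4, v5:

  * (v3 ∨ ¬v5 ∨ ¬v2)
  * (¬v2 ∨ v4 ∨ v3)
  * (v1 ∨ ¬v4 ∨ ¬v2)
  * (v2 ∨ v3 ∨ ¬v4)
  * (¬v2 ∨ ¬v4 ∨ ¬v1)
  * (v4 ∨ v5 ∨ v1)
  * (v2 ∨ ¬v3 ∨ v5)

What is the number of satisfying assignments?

Case analysis on v2 and v4:
  v2=1, v4=1: a clause becomes empty — 0.
  v2=1, v4=0: remaining (v1,v3,v5) ∈ {(0,1,1); (1,1,0); (1,1,1)} — 3.
  v2=0, v4=1: remaining (v1,v3,v5) ∈ {(0,1,1); (1,1,1)} — 2.
  v2=0, v4=0: 5 of the 8 assignments to (v1,v3,v5) work.
Total: 0 + 3 + 2 + 5 = 10.

10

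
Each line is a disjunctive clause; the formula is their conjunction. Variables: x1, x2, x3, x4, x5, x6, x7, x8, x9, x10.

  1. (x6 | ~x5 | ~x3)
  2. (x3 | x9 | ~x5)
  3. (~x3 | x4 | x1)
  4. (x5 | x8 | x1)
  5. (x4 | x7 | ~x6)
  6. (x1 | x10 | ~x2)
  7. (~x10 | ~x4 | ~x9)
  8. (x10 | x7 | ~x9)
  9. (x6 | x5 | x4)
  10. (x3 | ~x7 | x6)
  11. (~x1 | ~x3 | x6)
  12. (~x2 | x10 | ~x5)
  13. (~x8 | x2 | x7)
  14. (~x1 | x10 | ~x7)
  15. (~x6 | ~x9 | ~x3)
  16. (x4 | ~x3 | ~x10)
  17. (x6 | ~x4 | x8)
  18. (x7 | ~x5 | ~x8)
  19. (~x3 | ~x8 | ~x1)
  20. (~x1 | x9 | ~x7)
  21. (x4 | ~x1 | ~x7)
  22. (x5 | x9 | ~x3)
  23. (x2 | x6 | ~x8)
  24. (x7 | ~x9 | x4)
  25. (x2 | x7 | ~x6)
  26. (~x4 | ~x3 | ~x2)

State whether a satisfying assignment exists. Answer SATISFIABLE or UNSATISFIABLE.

SATISFIABLE

Try x1 = False.
Set x2 = False and propagate.
Try x3 = False.
The remaining clauses are satisfied by x4 = True, x5 = True, x6 = True, x7 = True, x8 = True, x9 = True, x10 = False.
So x1 = False, x2 = False, x3 = False, x4 = True, x5 = True, x6 = True, x7 = True, x8 = True, x9 = True, x10 = False is a satisfying assignment.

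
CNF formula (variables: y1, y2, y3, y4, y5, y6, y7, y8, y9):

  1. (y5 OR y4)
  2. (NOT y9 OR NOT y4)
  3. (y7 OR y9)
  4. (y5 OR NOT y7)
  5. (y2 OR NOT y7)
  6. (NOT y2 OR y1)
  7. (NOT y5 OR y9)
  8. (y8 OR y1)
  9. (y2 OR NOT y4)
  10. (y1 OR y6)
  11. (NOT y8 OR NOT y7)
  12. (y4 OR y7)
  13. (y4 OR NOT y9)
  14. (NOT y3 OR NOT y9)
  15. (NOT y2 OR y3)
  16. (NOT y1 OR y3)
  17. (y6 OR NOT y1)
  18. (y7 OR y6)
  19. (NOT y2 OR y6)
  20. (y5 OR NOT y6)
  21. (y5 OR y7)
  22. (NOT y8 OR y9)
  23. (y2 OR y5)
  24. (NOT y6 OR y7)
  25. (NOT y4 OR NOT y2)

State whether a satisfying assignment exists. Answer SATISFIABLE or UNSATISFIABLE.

UNSATISFIABLE

y7 = True:
  propagation gives y5=True, y2=True, y1=True, y9=True; an empty clause results — contradiction.
y7 = False:
  propagation gives y9=True, y4=False; an empty clause results — contradiction.
Every branch closes, so no satisfying assignment exists.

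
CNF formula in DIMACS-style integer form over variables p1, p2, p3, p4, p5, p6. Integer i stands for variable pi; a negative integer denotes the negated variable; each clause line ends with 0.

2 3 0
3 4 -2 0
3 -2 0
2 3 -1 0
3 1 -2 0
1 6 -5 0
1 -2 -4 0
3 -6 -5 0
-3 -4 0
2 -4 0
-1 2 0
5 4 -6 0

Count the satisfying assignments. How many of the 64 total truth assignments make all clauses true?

7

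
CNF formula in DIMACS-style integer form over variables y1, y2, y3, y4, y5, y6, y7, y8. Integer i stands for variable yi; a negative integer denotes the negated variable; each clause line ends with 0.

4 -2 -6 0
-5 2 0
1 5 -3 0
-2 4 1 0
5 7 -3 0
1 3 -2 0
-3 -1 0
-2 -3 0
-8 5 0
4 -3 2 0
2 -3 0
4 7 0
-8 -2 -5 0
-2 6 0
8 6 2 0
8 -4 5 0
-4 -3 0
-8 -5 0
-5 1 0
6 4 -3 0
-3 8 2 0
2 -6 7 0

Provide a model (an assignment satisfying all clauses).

y1=True  y2=True  y3=False  y4=True  y5=True  y6=True  y7=False  y8=False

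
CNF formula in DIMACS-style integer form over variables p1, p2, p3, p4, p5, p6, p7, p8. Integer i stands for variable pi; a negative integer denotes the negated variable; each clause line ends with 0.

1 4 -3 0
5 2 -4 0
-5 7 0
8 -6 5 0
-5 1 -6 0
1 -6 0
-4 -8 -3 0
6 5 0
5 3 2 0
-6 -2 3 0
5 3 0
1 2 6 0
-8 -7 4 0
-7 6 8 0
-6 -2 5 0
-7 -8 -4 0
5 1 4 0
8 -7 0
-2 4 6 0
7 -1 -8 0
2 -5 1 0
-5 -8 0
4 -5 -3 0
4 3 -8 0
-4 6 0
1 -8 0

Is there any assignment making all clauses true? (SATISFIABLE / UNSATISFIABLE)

p5 = True:
  propagation gives p7=True, p8=True; an empty clause results — contradiction.
p5 = False:
  propagation gives p6=True, p8=True, p1=True, p3=True; an empty clause results — contradiction.
Every branch closes, so no satisfying assignment exists.

UNSATISFIABLE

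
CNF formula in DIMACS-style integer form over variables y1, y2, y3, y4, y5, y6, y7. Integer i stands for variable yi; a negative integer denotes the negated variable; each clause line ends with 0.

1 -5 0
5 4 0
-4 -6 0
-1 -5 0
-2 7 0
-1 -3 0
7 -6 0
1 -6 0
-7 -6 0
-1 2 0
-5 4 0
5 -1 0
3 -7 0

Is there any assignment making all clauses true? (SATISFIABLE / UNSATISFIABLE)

SATISFIABLE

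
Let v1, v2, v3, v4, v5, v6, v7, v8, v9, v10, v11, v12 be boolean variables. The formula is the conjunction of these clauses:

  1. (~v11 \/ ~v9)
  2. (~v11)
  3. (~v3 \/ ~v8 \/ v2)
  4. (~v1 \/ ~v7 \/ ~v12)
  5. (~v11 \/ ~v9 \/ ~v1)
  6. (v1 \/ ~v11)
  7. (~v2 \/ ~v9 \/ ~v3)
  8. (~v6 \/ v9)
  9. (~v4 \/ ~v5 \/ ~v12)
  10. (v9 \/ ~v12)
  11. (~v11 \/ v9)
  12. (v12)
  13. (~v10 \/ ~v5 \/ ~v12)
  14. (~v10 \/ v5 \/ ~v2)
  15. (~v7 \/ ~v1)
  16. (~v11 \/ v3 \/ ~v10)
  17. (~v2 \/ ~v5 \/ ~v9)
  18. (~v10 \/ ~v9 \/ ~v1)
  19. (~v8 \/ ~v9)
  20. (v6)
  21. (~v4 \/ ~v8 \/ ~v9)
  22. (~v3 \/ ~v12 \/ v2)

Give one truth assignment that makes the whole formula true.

(~v11) is a unit clause, so v11 = False.
(v12) is a unit clause, so v12 = True.
(v9) is a unit clause, so v9 = True.
Unit propagation: (~v8) forces v8 = False.
The clause (v6) is unit: v6 must be True.
Pure literal: v1 appears only negated; assign v1 = False.
v3 occurs only negated in the remaining clauses — set v3 = False.
Try v2 = False.
Set v4 = False and propagate.
Set v5 = False and propagate.
v7, v10 are now unconstrained; take v7 = False, v10 = False.
Check each clause:
  1. (~v11 \/ ~v9) — ~v11 is true.
  2. (~v11) — ~v11 is true.
  3. (~v8 \/ v2 \/ ~v3) — ~v8 is true.
  4. (~v1 \/ ~v7 \/ ~v12) — ~v7 is true.
  5. (~v1 \/ ~v11 \/ ~v9) — ~v11 is true.
  6. (~v11 \/ v1) — ~v11 is true.
  7. (~v9 \/ ~v3 \/ ~v2) — ~v3 is true.
  8. (~v6 \/ v9) — v9 is true.
  9. (~v5 \/ ~v4 \/ ~v12) — ~v5 is true.
  10. (~v12 \/ v9) — v9 is true.
  11. (~v11 \/ v9) — v9 is true.
  12. (v12) — v12 is true.
  13. (~v5 \/ ~v10 \/ ~v12) — ~v5 is true.
  14. (~v2 \/ ~v10 \/ v5) — ~v2 is true.
  15. (~v1 \/ ~v7) — ~v7 is true.
  16. (~v10 \/ v3 \/ ~v11) — ~v11 is true.
  17. (~v9 \/ ~v2 \/ ~v5) — ~v5 is true.
  18. (~v10 \/ ~v1 \/ ~v9) — ~v10 is true.
  19. (~v8 \/ ~v9) — ~v8 is true.
  20. (v6) — v6 is true.
  21. (~v8 \/ ~v4 \/ ~v9) — ~v8 is true.
  22. (v2 \/ ~v3 \/ ~v12) — ~v3 is true.

v1 = False, v2 = False, v3 = False, v4 = False, v5 = False, v6 = True, v7 = False, v8 = False, v9 = True, v10 = False, v11 = False, v12 = True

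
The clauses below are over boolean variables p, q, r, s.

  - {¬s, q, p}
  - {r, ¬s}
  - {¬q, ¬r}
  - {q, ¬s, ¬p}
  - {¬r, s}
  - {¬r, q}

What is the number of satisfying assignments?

Satisfying assignments:
  p=0 q=0 r=0 s=0
  p=0 q=1 r=0 s=0
  p=1 q=0 r=0 s=0
  p=1 q=1 r=0 s=0
Count: 4.

4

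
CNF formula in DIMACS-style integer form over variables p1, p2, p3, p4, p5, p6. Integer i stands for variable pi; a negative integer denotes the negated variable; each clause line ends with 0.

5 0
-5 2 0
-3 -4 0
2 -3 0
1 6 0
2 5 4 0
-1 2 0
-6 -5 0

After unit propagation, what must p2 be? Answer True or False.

True

(p5) is a unit clause: p5 = True.
From (NOT p5 OR p2) and p5 = True: p2 = True.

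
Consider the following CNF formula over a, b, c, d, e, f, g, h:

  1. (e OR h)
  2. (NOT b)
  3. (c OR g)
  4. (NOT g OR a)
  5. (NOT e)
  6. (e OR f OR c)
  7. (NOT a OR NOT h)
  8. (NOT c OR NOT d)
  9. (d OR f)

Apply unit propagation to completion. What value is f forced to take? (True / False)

(NOT b) stands alone — b = False.
(NOT e) stands alone — e = False.
In (e OR h), e is now false; h must hold, so h = True.
From (NOT h OR NOT a) and h = True: a = False.
(NOT g OR a): since a = False, the clause reduces to (NOT g). g = False.
(c OR g): since g = False, the clause reduces to (c). c = True.
(NOT d OR NOT c): since c = True, the clause reduces to (NOT d). d = False.
(f OR d) with d = False leaves only f, so f = True.

True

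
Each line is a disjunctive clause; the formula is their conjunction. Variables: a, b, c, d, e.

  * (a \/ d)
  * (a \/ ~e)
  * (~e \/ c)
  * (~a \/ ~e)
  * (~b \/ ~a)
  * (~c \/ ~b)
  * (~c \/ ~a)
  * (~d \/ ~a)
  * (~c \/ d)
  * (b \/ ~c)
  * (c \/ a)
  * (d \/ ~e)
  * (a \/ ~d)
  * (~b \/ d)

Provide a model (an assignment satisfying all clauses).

a=T, b=F, c=F, d=F, e=F

Check each clause:
  1. (a \/ d) — a is true.
  2. (a \/ ~e) — a is true.
  3. (c \/ ~e) — ~e is true.
  4. (~a \/ ~e) — ~e is true.
  5. (~a \/ ~b) — ~b is true.
  6. (~b \/ ~c) — ~c is true.
  7. (~c \/ ~a) — ~c is true.
  8. (~a \/ ~d) — ~d is true.
  9. (d \/ ~c) — ~c is true.
  10. (b \/ ~c) — ~c is true.
  11. (a \/ c) — a is true.
  12. (~e \/ d) — ~e is true.
  13. (a \/ ~d) — a is true.
  14. (~b \/ d) — ~b is true.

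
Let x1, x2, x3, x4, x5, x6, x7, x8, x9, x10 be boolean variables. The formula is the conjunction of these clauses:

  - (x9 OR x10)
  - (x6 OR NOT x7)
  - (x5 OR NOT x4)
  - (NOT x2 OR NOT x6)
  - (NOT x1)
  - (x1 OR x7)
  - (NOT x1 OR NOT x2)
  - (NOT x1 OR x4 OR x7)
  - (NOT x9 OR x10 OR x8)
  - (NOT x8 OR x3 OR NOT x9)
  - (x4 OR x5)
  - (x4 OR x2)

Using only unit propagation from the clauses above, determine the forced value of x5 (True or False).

Unit clause (NOT x1) sets x1 = False.
(x1 OR x7) with x1 = False leaves only x7, so x7 = True.
(x6 OR NOT x7) with x7 = True leaves only x6, so x6 = True.
From (NOT x6 OR NOT x2) and x6 = True: x2 = False.
From (x4 OR x2) and x2 = False: x4 = True.
From (NOT x4 OR x5) and x4 = True: x5 = True.

True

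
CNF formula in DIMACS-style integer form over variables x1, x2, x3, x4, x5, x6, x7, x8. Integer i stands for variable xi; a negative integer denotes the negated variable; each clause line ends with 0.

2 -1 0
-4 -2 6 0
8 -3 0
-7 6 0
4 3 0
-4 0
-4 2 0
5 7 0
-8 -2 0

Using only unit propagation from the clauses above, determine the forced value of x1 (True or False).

(~x4) is a unit clause: x4 = False.
From (x4 | x3) and x4 = False: x3 = True.
In (~x3 | x8), ~x3 is now false; x8 must hold, so x8 = True.
(~x2 | ~x8) with x8 = True leaves only ~x2, so x2 = False.
In (~x1 | x2), x2 is now false; ~x1 must hold, so x1 = False.

False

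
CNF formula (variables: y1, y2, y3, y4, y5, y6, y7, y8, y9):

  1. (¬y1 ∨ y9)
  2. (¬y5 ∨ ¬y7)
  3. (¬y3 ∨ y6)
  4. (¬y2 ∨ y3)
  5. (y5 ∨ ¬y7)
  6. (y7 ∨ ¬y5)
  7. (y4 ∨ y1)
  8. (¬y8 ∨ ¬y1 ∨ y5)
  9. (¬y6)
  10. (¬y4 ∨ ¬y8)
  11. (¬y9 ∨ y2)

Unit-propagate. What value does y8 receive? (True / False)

False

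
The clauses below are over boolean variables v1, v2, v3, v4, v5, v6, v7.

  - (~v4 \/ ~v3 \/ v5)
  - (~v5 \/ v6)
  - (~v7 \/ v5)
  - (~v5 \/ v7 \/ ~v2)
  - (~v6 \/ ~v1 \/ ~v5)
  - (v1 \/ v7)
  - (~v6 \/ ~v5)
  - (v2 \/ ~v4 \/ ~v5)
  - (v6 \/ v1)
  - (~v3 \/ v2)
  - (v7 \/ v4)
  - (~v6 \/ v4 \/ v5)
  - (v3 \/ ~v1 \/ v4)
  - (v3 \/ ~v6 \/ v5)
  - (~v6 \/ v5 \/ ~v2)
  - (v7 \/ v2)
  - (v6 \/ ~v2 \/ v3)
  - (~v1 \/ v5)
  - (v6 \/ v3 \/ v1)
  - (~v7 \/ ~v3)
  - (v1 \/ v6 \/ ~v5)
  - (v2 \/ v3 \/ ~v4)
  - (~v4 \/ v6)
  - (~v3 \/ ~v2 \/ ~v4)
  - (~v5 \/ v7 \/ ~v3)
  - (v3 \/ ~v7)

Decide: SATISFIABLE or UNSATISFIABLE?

UNSATISFIABLE

v5 = True:
  propagation gives v6=True; an empty clause results — contradiction.
v5 = False:
  propagation gives v7=False, v1=True; an empty clause results — contradiction.
Every branch closes, so no satisfying assignment exists.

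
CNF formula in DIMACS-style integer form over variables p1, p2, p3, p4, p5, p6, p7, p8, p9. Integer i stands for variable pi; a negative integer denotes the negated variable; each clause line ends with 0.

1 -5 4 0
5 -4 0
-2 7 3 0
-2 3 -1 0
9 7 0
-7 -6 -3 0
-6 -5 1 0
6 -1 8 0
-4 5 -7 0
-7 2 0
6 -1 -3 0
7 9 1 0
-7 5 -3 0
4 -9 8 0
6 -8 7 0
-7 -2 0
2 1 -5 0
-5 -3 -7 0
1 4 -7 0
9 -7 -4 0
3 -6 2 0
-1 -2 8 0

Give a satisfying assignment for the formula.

p1=True, p2=False, p3=True, p4=False, p5=False, p6=True, p7=False, p8=True, p9=True

Branch on p1: take p1 = True.
Try p2 = False.
  then p7 is forced to False.
  then p9 is forced to True.
Try p3 = True.
  then p6 is forced to True.
For the remaining variables, p4 = False, p5 = False, p8 = True works.
Every clause has at least one true literal under this assignment.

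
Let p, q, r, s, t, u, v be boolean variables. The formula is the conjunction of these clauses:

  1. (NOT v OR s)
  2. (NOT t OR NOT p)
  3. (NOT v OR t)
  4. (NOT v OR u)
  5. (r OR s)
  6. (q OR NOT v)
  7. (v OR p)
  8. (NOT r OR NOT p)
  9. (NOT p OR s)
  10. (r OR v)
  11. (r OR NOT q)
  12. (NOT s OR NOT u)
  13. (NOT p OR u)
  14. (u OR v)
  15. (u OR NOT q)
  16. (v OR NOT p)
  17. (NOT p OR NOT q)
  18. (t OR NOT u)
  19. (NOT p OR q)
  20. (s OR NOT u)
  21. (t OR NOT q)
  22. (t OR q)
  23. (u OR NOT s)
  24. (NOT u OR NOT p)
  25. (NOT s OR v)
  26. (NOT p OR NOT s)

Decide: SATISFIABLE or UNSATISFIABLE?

p = True:
  propagation gives t=False, v=False; an empty clause results — contradiction.
p = False:
  propagation gives v=True, s=True, t=True, u=True; an empty clause results — contradiction.
Every branch closes, so no satisfying assignment exists.

UNSATISFIABLE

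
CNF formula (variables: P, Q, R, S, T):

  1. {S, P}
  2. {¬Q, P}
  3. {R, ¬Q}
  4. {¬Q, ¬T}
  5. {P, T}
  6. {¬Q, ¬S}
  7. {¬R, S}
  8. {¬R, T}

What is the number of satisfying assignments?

7

Satisfying assignments:
  P=0 Q=0 R=0 S=1 T=1
  P=0 Q=0 R=1 S=1 T=1
  P=1 Q=0 R=0 S=0 T=0
  P=1 Q=0 R=0 S=0 T=1
  P=1 Q=0 R=0 S=1 T=0
  P=1 Q=0 R=0 S=1 T=1
  P=1 Q=0 R=1 S=1 T=1
Count: 7.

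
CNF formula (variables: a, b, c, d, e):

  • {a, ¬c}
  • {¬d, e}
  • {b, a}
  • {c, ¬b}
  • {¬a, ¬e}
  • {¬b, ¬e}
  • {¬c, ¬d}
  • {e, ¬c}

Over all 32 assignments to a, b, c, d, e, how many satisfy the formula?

Satisfying assignments:
  a=1 b=0 c=0 d=0 e=0
Count: 1.

1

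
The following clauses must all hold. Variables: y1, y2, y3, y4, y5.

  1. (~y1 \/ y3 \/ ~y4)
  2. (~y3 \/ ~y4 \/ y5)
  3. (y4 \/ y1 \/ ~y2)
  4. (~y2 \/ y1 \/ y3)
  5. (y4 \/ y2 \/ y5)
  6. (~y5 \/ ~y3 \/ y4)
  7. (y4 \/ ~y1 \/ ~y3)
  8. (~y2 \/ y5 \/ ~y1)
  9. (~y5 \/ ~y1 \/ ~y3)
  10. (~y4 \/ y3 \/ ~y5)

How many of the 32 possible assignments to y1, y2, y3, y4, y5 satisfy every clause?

Satisfying assignments:
  y1=0 y2=0 y3=0 y4=0 y5=1
  y1=0 y2=0 y3=0 y4=1 y5=0
  y1=0 y2=0 y3=1 y4=1 y5=1
  y1=0 y2=1 y3=1 y4=1 y5=1
  y1=1 y2=0 y3=0 y4=0 y5=1
  y1=1 y2=1 y3=0 y4=0 y5=1
Count: 6.

6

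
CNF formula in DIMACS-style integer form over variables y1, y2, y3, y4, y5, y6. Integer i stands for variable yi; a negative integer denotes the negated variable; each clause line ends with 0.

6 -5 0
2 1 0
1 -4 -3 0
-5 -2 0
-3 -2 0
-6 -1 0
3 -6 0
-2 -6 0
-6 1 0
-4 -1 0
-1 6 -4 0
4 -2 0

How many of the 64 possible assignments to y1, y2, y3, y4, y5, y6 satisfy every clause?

The models are:
  y1=0 y2=1 y3=0 y4=1 y5=0 y6=0
  y1=1 y2=0 y3=0 y4=0 y5=0 y6=0
  y1=1 y2=0 y3=1 y4=0 y5=0 y6=0
That's 3 in total.

3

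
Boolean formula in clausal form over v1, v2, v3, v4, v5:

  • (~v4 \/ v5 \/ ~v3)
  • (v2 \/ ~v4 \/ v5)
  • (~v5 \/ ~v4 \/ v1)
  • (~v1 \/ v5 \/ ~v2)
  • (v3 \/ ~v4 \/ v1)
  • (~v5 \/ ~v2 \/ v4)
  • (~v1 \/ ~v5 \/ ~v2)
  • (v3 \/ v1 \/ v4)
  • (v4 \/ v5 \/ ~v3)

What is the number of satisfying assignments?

Satisfying assignments:
  v1=F v2=F v3=T v4=F v5=T
  v1=T v2=F v3=F v4=F v5=F
  v1=T v2=F v3=F v4=F v5=T
  v1=T v2=F v3=F v4=T v5=T
  v1=T v2=F v3=T v4=F v5=T
  v1=T v2=F v3=T v4=T v5=T
Count: 6.

6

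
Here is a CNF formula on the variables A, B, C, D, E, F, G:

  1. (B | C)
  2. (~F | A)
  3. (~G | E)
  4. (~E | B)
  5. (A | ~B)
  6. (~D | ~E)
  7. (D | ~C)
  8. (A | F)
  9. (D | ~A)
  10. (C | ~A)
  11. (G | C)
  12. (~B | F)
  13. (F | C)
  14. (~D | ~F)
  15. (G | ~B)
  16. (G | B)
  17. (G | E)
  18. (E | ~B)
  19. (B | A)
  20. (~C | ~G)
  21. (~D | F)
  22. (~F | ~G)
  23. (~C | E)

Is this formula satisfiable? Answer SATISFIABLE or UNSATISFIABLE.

UNSATISFIABLE

B = True:
  propagation gives A=True, D=True, E=False; an empty clause results — contradiction.
B = False:
  propagation gives C=True, E=False; an empty clause results — contradiction.
Every branch closes, so no satisfying assignment exists.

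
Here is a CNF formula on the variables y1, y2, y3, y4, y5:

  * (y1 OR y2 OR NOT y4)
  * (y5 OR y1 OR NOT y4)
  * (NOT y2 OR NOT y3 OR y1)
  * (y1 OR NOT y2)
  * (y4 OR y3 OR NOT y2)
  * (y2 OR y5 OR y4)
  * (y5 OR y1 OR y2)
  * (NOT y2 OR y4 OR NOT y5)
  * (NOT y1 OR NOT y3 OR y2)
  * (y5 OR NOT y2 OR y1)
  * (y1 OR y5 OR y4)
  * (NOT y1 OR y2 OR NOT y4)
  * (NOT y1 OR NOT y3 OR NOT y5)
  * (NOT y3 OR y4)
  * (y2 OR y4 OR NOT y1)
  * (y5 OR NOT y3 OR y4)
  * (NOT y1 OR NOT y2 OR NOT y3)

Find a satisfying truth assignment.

Set y1 = False and propagate.
  then y2 is forced to False.
  then y4 is forced to False.
  then y5 is forced to True.
  then y3 is forced to False.

y1=F, y2=F, y3=F, y4=F, y5=T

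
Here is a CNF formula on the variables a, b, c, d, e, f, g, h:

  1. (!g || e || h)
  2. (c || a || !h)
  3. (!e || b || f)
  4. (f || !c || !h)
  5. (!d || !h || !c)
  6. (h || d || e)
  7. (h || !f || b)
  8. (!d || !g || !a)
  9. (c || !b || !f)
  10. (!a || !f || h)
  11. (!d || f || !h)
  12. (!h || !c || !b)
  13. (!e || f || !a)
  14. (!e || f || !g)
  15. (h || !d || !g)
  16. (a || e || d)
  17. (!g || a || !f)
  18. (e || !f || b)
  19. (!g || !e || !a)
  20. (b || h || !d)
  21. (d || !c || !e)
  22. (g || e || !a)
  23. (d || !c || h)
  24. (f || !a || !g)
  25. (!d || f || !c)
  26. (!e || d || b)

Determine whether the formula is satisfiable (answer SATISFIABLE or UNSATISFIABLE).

Branch on a: take a = False.
The remaining clauses are satisfied by b = True, c = True, d = True, e = True, f = True, g = False, h = False.
So a = False, b = True, c = True, d = True, e = True, f = True, g = False, h = False is a satisfying assignment.

SATISFIABLE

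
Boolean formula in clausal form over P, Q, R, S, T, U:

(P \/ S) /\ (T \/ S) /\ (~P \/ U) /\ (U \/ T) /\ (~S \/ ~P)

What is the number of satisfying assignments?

Case analysis on P and S:
  P=1, S=1: a clause becomes empty — 0.
  P=1, S=0: remaining (Q,R,T,U) ∈ {(0,0,1,1); (0,1,1,1); (1,0,1,1); (1,1,1,1)} — 4.
  P=0, S=1: Q, R free; 3 ways for (T,U) × 2^2 = 12.
  P=0, S=0: a clause becomes empty — 0.
Total: 0 + 4 + 12 + 0 = 16.

16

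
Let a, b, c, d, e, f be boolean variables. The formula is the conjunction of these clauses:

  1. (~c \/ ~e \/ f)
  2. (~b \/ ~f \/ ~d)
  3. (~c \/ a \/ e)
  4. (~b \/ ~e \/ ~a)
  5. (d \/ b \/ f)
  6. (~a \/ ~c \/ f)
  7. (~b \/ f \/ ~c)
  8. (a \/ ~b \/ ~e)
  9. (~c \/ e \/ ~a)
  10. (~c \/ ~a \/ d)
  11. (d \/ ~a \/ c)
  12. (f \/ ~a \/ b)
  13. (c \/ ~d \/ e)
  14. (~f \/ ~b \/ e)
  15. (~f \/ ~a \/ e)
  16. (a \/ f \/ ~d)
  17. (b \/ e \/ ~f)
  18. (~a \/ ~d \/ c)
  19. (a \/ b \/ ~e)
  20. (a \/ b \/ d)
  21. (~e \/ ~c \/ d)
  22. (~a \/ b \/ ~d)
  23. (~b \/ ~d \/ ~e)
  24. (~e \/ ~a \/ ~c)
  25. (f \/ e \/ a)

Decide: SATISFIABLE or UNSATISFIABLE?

UNSATISFIABLE

a = True:
  c = True:
    propagation gives f=True, e=True; an empty clause results — contradiction.
  c = False:
    propagation gives d=True; an empty clause results — contradiction.
a = False:
  e = True:
    propagation gives b=False; an empty clause results — contradiction.
  e = False:
    propagation gives c=False, d=False, b=True, f=False; an empty clause results — contradiction.
Every branch closes, so no satisfying assignment exists.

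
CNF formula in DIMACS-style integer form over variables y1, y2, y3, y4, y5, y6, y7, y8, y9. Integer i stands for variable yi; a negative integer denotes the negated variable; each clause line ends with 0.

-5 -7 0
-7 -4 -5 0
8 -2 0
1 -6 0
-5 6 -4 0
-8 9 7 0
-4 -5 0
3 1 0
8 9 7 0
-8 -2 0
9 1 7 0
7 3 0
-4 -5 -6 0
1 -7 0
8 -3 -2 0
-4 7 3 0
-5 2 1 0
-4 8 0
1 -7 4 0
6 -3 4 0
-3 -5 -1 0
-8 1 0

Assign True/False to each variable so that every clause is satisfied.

y1=T, y2=F, y3=T, y4=T, y5=F, y6=F, y7=T, y8=T, y9=F

y5 occurs only negated in the remaining clauses — set y5 = False.
Set y1 = True and propagate.
Set y2 = False and propagate.
Branch on y3: take y3 = True.
The remaining clauses are satisfied by y4 = True, y6 = False, y7 = True, y8 = True, y9 = False.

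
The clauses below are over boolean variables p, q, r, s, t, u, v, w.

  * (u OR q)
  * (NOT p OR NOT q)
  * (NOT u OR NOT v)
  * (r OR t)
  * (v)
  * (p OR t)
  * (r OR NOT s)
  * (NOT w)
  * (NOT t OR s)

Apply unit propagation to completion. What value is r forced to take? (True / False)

Unit clause (v) sets v = True.
In (NOT u OR NOT v), NOT v is now false; NOT u must hold, so u = False.
(u OR q): since u = False, the clause reduces to (q). q = True.
(NOT q OR NOT p): since q = True, the clause reduces to (NOT p). p = False.
(t OR p) with p = False leaves only t, so t = True.
Unit clause (NOT w) sets w = False.
From (NOT t OR s) and t = True: s = True.
(NOT s OR r): since s = True, the clause reduces to (r). r = True.

True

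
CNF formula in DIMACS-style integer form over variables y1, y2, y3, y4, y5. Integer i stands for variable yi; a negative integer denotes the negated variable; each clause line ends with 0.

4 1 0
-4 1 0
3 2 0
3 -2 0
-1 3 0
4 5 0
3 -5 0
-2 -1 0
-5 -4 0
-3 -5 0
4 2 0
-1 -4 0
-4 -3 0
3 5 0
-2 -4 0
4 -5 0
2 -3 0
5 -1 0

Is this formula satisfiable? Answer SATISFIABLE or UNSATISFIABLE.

y4 = True:
  propagation gives y1=True; an empty clause results — contradiction.
y4 = False:
  propagation gives y1=True, y3=True, y5=True; an empty clause results — contradiction.
Every branch closes, so no satisfying assignment exists.

UNSATISFIABLE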